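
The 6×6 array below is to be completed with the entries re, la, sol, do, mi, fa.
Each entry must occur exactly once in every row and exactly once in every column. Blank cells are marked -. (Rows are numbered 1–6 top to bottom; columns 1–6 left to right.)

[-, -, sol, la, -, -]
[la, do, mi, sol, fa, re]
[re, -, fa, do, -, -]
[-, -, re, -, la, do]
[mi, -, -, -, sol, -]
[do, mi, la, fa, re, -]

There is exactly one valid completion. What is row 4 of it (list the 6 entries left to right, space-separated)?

sol fa re mi la do

Row 4, column 4: row 4 has {re, la, do} and column 4 has {la, sol, do, fa}, leaving only mi.
Row 1, column 1: row 1 has {la, sol} and column 1 has {re, la, do, mi}, leaving only fa.
Row 4, column 1: row 4 has {re, la, do, mi} and column 1 has {re, la, do, mi, fa}, leaving only sol.
Row 4, column 2: row 4 has {re, la, sol, do, mi} and column 2 has {do, mi}, leaving only fa.
So row 4 reads: sol fa re mi la do.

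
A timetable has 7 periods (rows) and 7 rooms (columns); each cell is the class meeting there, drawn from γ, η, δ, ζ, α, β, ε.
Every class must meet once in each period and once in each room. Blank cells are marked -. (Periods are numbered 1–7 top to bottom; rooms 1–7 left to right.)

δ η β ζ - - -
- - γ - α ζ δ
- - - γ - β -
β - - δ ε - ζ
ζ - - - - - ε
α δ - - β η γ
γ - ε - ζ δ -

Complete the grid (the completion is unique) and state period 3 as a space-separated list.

Period 1, room 5: period 1 has {η, δ, ζ, β} and room 5 has {ζ, α, β, ε}, leaving only γ.
Period 1, room 7: period 1 has {γ, η, δ, ζ, β} and room 7 has {γ, δ, ζ, ε}, leaving only α.
Period 3, room 7: period 3 has {γ, β} and room 7 has {γ, δ, ζ, α, ε}, leaving only η.
Period 3, room 1: period 3 has {γ, η, β} and room 1 has {γ, δ, ζ, α, β}, leaving only ε.
Period 3, room 5: period 3 has {γ, η, β, ε} and room 5 has {γ, ζ, α, β, ε}, leaving only δ.
Period 1, room 6: period 1 has {γ, η, δ, ζ, α, β} and room 6 has {η, δ, ζ, β}, leaving only ε.
Period 2, room 1: period 2 has {γ, δ, ζ, α} and room 1 has {γ, δ, ζ, α, β, ε}, leaving only η.
Period 5, room 5: period 5 has {ζ, ε} and room 5 has {γ, δ, ζ, α, β, ε}, leaving only η.
Period 6, room 3: period 6 has {γ, η, δ, α, β} and room 3 has {γ, β, ε}, leaving only ζ.
Period 3, room 3: period 3 has {γ, η, δ, β, ε} and room 3 has {γ, ζ, β, ε}, leaving only α.
Period 3, room 2: period 3 has {γ, η, δ, α, β, ε} and room 2 has {η, δ}, leaving only ζ.
So period 3 reads: ε ζ α γ δ β η.

ε ζ α γ δ β η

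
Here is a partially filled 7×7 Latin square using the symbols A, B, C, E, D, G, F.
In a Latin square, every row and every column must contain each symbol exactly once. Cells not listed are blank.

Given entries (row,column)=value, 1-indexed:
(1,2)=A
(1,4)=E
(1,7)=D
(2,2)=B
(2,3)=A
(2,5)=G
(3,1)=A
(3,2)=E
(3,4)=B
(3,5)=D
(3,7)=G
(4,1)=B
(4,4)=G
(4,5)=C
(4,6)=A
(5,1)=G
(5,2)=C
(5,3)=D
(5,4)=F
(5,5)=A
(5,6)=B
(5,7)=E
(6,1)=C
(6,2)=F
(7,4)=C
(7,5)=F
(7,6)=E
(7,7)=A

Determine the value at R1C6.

Row 1, column 1: row 1 has {A, E, D} and column 1 has {A, B, C, G}, leaving only F.
Row 1, column 5: row 1 has {A, E, D, F} and column 5 has {A, C, D, G, F}, leaving only B.
Row 2, column 4: row 2 has {A, B, G} and column 4 has {B, C, E, G, F}, leaving only D.
Row 2, column 1: row 2 has {A, B, D, G} and column 1 has {A, B, C, G, F}, leaving only E.
Row 4, column 2: row 4 has {A, B, C, G} and column 2 has {A, B, C, E, F}, leaving only D.
Row 4, column 7: row 4 has {A, B, C, D, G} and column 7 has {A, E, D, G}, leaving only F.
Row 2, column 7: row 2 has {A, B, E, D, G} and column 7 has {A, E, D, G, F}, leaving only C.
Row 2, column 6: row 2 has {A, B, C, E, D, G} and column 6 has {A, B, E}, leaving only F.
Row 3, column 6: row 3 has {A, B, E, D, G} and column 6 has {A, B, E, F}, leaving only C.
Row 1 already has {A, B, E, D, F} and column 6 already has {A, B, C, E, F}, so row 1, column 6 must be G.

G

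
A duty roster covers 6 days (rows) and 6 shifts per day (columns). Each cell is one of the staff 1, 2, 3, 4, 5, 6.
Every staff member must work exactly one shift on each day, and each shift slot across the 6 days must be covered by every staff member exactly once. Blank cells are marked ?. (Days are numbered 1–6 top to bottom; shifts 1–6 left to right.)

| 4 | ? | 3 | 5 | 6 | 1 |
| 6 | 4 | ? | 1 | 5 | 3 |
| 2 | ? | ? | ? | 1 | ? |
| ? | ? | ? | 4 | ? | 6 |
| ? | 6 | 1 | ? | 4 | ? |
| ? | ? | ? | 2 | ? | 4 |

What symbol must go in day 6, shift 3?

6

Day 1, shift 2: day 1 has {1, 3, 4, 5, 6} and shift 2 has {4, 6}, leaving only 2.
Day 2, shift 3: day 2 has {1, 3, 4, 5, 6} and shift 3 has {1, 3}, leaving only 2.
Day 3, shift 6: day 3 has {1, 2} and shift 6 has {1, 3, 4, 6}, leaving only 5.
Day 3, shift 2: day 3 has {1, 2, 5} and shift 2 has {2, 4, 6}, leaving only 3.
Day 3, shift 4: day 3 has {1, 2, 3, 5} and shift 4 has {1, 2, 4, 5}, leaving only 6.
Day 3, shift 3: day 3 has {1, 2, 3, 5, 6} and shift 3 has {1, 2, 3}, leaving only 4.
Day 4, shift 3: day 4 has {4, 6} and shift 3 has {1, 2, 3, 4}, leaving only 5.
Day 6 already has {2, 4} and shift 3 already has {1, 2, 3, 4, 5}, so day 6, shift 3 must be 6.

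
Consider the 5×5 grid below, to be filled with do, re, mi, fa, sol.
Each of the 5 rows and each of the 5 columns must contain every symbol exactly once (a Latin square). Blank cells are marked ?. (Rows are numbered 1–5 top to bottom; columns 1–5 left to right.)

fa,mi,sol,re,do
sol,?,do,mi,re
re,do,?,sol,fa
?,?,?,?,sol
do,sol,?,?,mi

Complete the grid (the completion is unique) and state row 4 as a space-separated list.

Row 4, column 1: row 4 has {sol} and column 1 has {do, re, fa, sol}, leaving only mi.
Row 2, column 2: row 2 has {do, re, mi, sol} and column 2 has {do, mi, sol}, leaving only fa.
Row 4, column 2: row 4 has {mi, sol} and column 2 has {do, mi, fa, sol}, leaving only re.
Row 4, column 3: row 4 has {re, mi, sol} and column 3 has {do, sol}, leaving only fa.
Row 4, column 4: row 4 has {re, mi, fa, sol} and column 4 has {re, mi, sol}, leaving only do.
So row 4 reads: mi re fa do sol.

mi re fa do sol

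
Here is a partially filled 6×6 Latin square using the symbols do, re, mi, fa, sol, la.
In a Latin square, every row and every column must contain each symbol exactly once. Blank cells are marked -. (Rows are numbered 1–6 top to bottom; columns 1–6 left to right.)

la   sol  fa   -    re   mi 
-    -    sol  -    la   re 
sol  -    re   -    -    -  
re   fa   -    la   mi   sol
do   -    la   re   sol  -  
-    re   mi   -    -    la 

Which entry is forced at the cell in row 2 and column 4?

fa

Row 1, column 4: row 1 has {re, mi, fa, sol, la} and column 4 has {re, la}, leaving only do.
Row 4, column 3: row 4 has {re, mi, fa, sol, la} and column 3 has {re, mi, fa, sol, la}, leaving only do.
Row 5, column 2: row 5 has {do, re, sol, la} and column 2 has {re, fa, sol}, leaving only mi.
Row 2, column 2: row 2 has {re, sol, la} and column 2 has {re, mi, fa, sol}, leaving only do.
Row 3, column 2: row 3 has {re, sol} and column 2 has {do, re, mi, fa, sol}, leaving only la.
Row 5, column 6: row 5 has {do, re, mi, sol, la} and column 6 has {re, mi, sol, la}, leaving only fa.
Row 3, column 6: row 3 has {re, sol, la} and column 6 has {re, mi, fa, sol, la}, leaving only do.
Row 3, column 5: row 3 has {do, re, sol, la} and column 5 has {re, mi, sol, la}, leaving only fa.
Row 3, column 4: row 3 has {do, re, fa, sol, la} and column 4 has {do, re, la}, leaving only mi.
Row 2 already has {do, re, sol, la} and column 4 already has {do, re, mi, la}, so row 2, column 4 must be fa.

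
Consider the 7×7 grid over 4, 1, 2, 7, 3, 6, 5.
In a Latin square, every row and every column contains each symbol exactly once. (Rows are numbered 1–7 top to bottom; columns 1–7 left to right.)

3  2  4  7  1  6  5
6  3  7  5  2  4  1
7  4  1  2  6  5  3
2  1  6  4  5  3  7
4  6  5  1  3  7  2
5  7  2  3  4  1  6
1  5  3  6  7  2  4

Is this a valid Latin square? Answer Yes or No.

Each row is a permutation of the 7 symbols, and so is each column.

Yes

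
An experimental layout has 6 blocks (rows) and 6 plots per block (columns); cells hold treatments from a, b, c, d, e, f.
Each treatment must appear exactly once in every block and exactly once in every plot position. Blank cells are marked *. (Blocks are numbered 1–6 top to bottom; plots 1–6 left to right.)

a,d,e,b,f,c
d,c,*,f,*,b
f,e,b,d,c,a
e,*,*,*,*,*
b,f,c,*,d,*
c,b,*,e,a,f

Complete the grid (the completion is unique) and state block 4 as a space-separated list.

Block 4, plot 2: block 4 has {e} and plot 2 has {b, c, d, e, f}, leaving only a.
Block 4, plot 4: block 4 has {a, e} and plot 4 has {b, d, e, f}, leaving only c.
Block 4, plot 5: block 4 has {a, c, e} and plot 5 has {a, c, d, f}, leaving only b.
Block 4, plot 6: block 4 has {a, b, c, e} and plot 6 has {a, b, c, f}, leaving only d.
Block 4, plot 3: block 4 has {a, b, c, d, e} and plot 3 has {b, c, e}, leaving only f.
So block 4 reads: e a f c b d.

e a f c b d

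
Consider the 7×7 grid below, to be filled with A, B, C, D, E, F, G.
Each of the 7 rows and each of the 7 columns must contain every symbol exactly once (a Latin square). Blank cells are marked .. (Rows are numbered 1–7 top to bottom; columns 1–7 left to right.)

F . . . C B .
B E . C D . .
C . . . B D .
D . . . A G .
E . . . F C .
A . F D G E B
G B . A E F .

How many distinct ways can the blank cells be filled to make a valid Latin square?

Row 1, column 2: eliminating its row and column leaves {A, D, G}.
Row 1, column 3: eliminating its row and column leaves {A, D, E, G}.
Row 1, column 4: eliminating its row and column leaves {E, G}.
Row 1, column 7: eliminating its row and column leaves {A, D, E, G}.
Row 2, column 3: eliminating its row and column leaves {A, G}.
Row 2, column 6: eliminating its row and column leaves {A}.
Row 2, column 7: eliminating its row and column leaves {A, F, G}.
Row 3, column 2: eliminating its row and column leaves {A, F, G}.
Row 3, column 3: eliminating its row and column leaves {A, E, G}.
Row 3, column 4: eliminating its row and column leaves {E, F, G}.
Row 3, column 7: eliminating its row and column leaves {A, E, F, G}.
Row 4, column 2: eliminating its row and column leaves {C, F}.
Row 4, column 3: eliminating its row and column leaves {B, C, E}.
Row 4, column 4: eliminating its row and column leaves {B, E, F}.
Row 4, column 7: eliminating its row and column leaves {C, E, F}.
Row 5, column 2: eliminating its row and column leaves {A, D, G}.
Row 5, column 3: eliminating its row and column leaves {A, B, D, G}.
Row 5, column 4: eliminating its row and column leaves {B, G}.
Row 5, column 7: eliminating its row and column leaves {A, D, G}.
Row 6, column 2: eliminating its row and column leaves {C}.
Row 7, column 3: eliminating its row and column leaves {C, D}.
Row 7, column 7: eliminating its row and column leaves {C, D}.
Enumerating the assignments across these blanks that avoid any row or column repeat gives 7 completions.

7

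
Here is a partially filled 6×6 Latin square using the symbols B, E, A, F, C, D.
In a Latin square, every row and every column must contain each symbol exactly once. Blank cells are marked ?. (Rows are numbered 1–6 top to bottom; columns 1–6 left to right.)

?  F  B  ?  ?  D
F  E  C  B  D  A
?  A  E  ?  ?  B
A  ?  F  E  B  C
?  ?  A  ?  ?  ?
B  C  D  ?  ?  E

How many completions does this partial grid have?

4

Row 1, column 1: eliminating its row and column leaves {E, C}.
Row 1, column 4: eliminating its row and column leaves {A, C}.
Row 1, column 5: eliminating its row and column leaves {E, A, C}.
Row 3, column 1: eliminating its row and column leaves {C, D}.
Row 3, column 4: eliminating its row and column leaves {F, C, D}.
Row 3, column 5: eliminating its row and column leaves {F, C}.
Row 4, column 2: eliminating its row and column leaves {D}.
Row 5, column 1: eliminating its row and column leaves {E, C, D}.
Row 5, column 2: eliminating its row and column leaves {B, D}.
Row 5, column 4: eliminating its row and column leaves {F, C, D}.
Row 5, column 5: eliminating its row and column leaves {E, F, C}.
Row 5, column 6: eliminating its row and column leaves {F}.
Row 6, column 4: eliminating its row and column leaves {A, F}.
Row 6, column 5: eliminating its row and column leaves {A, F}.
Enumerating the assignments across these blanks that avoid any row or column repeat gives 4 completions.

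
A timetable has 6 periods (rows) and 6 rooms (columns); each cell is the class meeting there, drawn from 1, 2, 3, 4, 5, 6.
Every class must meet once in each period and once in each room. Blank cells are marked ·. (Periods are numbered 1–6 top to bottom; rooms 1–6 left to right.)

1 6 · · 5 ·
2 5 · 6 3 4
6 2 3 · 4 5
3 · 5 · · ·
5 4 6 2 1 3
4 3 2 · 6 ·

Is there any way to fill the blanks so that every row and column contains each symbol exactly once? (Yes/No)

Yes

No period or room among the givens repeats a symbol, and propagating forced cells runs into no contradiction.
One valid completion exists (for instance, 1 6 4 3 5 2 / 2 5 1 6 3 4 / 6 2 3 1 4 5 / 3 1 5 4 2 6 / 5 4 6 2 1 3 / 4 3 2 5 6 1).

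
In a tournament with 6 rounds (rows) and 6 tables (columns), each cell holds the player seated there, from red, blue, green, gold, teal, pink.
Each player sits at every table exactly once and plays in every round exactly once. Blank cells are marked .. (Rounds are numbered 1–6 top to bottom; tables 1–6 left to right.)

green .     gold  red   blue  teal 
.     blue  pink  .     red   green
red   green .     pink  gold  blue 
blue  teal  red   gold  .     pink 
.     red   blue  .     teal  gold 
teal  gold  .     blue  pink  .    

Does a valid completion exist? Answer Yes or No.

Yes

No round or table among the givens repeats a symbol, and propagating forced cells runs into no contradiction.
One valid completion exists (for instance, green pink gold red blue teal / gold blue pink teal red green / red green teal pink gold blue / blue teal red gold green pink / pink red blue green teal gold / teal gold green blue pink red).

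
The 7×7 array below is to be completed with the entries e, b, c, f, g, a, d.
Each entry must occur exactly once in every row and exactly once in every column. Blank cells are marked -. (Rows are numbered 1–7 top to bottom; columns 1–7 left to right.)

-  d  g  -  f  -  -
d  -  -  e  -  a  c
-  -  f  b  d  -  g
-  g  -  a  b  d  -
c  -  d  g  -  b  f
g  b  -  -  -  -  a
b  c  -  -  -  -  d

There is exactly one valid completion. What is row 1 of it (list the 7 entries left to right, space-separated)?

a d g c f e b

Row 1, column 4: row 1 has {f, g, d} and column 4 has {e, b, g, a}, leaving only c.
Row 1, column 6: row 1 has {c, f, g, d} and column 6 has {b, a, d}, leaving only e.
Row 1, column 1: row 1 has {e, c, f, g, d} and column 1 has {b, c, g, d}, leaving only a.
Row 1, column 7: row 1 has {e, c, f, g, a, d} and column 7 has {c, f, g, a, d}, leaving only b.
So row 1 reads: a d g c f e b.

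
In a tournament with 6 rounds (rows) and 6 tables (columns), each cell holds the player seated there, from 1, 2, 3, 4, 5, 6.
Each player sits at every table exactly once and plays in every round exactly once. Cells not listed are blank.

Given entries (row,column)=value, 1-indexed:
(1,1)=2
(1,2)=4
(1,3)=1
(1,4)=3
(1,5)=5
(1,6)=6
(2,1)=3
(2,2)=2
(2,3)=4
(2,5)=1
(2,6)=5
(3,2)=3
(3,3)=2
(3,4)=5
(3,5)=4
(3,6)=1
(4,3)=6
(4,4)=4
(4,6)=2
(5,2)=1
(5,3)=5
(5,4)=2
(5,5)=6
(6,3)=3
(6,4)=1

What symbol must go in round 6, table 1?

5

Round 2, table 4: round 2 has {1, 2, 3, 4, 5} and table 4 has {1, 2, 3, 4, 5}, leaving only 6.
Round 3, table 1: round 3 has {1, 2, 3, 4, 5} and table 1 has {2, 3}, leaving only 6.
Round 4, table 2: round 4 has {2, 4, 6} and table 2 has {1, 2, 3, 4}, leaving only 5.
Round 4, table 1: round 4 has {2, 4, 5, 6} and table 1 has {2, 3, 6}, leaving only 1.
Round 4, table 5: round 4 has {1, 2, 4, 5, 6} and table 5 has {1, 4, 5, 6}, leaving only 3.
Round 5, table 1: round 5 has {1, 2, 5, 6} and table 1 has {1, 2, 3, 6}, leaving only 4.
Round 6 already has {1, 3} and table 1 already has {1, 2, 3, 4, 6}, so round 6, table 1 must be 5.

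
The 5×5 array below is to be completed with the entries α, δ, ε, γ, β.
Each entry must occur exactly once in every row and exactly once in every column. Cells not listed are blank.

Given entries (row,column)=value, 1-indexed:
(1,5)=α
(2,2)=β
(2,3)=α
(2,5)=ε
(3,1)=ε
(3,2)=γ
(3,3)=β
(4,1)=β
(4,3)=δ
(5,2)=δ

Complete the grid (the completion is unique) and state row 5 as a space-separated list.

α δ ε γ β

Row 1, column 2: row 1 has {α} and column 2 has {δ, γ, β}, leaving only ε.
Row 1, column 3: row 1 has {α, ε} and column 3 has {α, δ, β}, leaving only γ.
Row 5, column 3: row 5 has {δ} and column 3 has {α, δ, γ, β}, leaving only ε.
Row 1, column 1: row 1 has {α, ε, γ} and column 1 has {ε, β}, leaving only δ.
Row 1, column 4: row 1 has {α, δ, ε, γ} and column 4 has {}, leaving only β.
Row 2, column 1: row 2 has {α, ε, β} and column 1 has {δ, ε, β}, leaving only γ.
Row 5, column 1: row 5 has {δ, ε} and column 1 has {δ, ε, γ, β}, leaving only α.
Row 5, column 4: row 5 has {α, δ, ε} and column 4 has {β}, leaving only γ.
Row 5, column 5: row 5 has {α, δ, ε, γ} and column 5 has {α, ε}, leaving only β.
So row 5 reads: α δ ε γ β.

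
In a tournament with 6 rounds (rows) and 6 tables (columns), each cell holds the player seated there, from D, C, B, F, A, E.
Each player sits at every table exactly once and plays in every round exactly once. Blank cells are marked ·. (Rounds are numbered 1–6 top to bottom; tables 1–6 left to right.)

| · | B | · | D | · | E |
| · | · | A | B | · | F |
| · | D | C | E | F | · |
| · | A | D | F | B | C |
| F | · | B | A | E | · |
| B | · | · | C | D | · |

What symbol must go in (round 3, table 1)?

Round 3 already has {D, C, F, E} and table 1 already has {B, F}, so round 3, table 1 must be A.

A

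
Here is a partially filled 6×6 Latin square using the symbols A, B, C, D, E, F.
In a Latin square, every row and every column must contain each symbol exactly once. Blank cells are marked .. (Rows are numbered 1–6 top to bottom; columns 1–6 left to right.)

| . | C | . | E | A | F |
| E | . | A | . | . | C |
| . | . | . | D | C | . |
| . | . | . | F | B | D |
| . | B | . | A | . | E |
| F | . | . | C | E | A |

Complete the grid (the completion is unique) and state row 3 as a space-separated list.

A E F D C B

Row 3, column 6: row 3 has {C, D} and column 6 has {A, C, D, E, F}, leaving only B.
Row 3, column 1: row 3 has {B, C, D} and column 1 has {E, F}, leaving only A.
Row 2, column 4: row 2 has {A, C, E} and column 4 has {A, C, D, E, F}, leaving only B.
Row 4, column 1: row 4 has {B, D, F} and column 1 has {A, E, F}, leaving only C.
Row 4, column 3: row 4 has {B, C, D, F} and column 3 has {A}, leaving only E.
Row 3, column 3: row 3 has {A, B, C, D} and column 3 has {A, E}, leaving only F.
Row 3, column 2: row 3 has {A, B, C, D, F} and column 2 has {B, C}, leaving only E.
So row 3 reads: A E F D C B.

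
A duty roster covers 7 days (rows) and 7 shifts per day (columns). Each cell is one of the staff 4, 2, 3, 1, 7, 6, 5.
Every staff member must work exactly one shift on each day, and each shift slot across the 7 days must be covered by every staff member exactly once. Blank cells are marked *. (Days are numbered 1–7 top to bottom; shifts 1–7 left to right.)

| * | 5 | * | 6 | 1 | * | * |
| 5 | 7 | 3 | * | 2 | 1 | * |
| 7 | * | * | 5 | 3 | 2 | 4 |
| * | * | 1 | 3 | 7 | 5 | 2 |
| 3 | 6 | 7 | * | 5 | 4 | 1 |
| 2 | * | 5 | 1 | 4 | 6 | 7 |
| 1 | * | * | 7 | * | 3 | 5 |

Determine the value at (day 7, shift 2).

Day 1, shift 1: day 1 has {1, 6, 5} and shift 1 has {2, 3, 1, 7, 5}, leaving only 4.
Day 1, shift 3: day 1 has {4, 1, 6, 5} and shift 3 has {3, 1, 7, 5}, leaving only 2.
Day 1, shift 6: day 1 has {4, 2, 1, 6, 5} and shift 6 has {4, 2, 3, 1, 6, 5}, leaving only 7.
Day 1, shift 7: day 1 has {4, 2, 1, 7, 6, 5} and shift 7 has {4, 2, 1, 7, 5}, leaving only 3.
Day 2, shift 4: day 2 has {2, 3, 1, 7, 5} and shift 4 has {3, 1, 7, 6, 5}, leaving only 4.
Day 2, shift 7: day 2 has {4, 2, 3, 1, 7, 5} and shift 7 has {4, 2, 3, 1, 7, 5}, leaving only 6.
Day 3, shift 2: day 3 has {4, 2, 3, 7, 5} and shift 2 has {7, 6, 5}, leaving only 1.
Day 3, shift 3: day 3 has {4, 2, 3, 1, 7, 5} and shift 3 has {2, 3, 1, 7, 5}, leaving only 6.
Day 4, shift 1: day 4 has {2, 3, 1, 7, 5} and shift 1 has {4, 2, 3, 1, 7, 5}, leaving only 6.
Day 4, shift 2: day 4 has {2, 3, 1, 7, 6, 5} and shift 2 has {1, 7, 6, 5}, leaving only 4.
Day 7 already has {3, 1, 7, 5} and shift 2 already has {4, 1, 7, 6, 5}, so day 7, shift 2 must be 2.

2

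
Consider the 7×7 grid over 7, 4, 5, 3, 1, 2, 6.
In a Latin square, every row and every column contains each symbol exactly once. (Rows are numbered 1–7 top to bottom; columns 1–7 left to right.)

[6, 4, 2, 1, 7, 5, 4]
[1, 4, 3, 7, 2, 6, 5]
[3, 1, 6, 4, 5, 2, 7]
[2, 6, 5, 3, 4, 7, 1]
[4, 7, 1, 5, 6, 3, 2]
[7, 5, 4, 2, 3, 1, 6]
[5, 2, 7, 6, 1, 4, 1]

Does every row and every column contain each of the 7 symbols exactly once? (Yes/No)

No

Row 7 contains 1 twice (at columns 5 and 7); row 1 is also not a permutation.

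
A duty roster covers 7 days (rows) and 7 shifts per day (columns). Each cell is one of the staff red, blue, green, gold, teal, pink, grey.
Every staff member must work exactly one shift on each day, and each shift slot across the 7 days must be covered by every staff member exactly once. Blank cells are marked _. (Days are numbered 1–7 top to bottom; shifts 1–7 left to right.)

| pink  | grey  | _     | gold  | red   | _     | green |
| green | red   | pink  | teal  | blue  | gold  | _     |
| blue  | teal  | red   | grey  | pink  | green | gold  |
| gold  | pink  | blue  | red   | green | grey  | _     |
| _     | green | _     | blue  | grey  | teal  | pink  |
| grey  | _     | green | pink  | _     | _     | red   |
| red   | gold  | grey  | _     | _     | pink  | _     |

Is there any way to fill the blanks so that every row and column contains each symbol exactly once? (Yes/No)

Day 5, shift 1: day 5 together with shift 1 already contain {red, blue, green, gold, teal, pink, grey} — every symbol — so nothing can go there. The grid has no valid completion.

No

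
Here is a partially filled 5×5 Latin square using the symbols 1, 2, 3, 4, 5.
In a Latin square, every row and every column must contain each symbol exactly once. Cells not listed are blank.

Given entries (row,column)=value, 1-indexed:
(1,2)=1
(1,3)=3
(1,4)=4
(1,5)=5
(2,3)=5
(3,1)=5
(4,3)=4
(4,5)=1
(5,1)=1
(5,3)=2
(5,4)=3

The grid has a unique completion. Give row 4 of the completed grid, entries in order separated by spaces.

3 2 4 5 1

Row 1, column 1: row 1 has {1, 3, 4, 5} and column 1 has {1, 5}, leaving only 2.
Row 4, column 1: row 4 has {1, 4} and column 1 has {1, 2, 5}, leaving only 3.
Row 2, column 1: row 2 has {5} and column 1 has {1, 2, 3, 5}, leaving only 4.
Row 3, column 3: row 3 has {5} and column 3 has {2, 3, 4, 5}, leaving only 1.
Row 3, column 4: row 3 has {1, 5} and column 4 has {3, 4}, leaving only 2.
Row 4, column 4: row 4 has {1, 3, 4} and column 4 has {2, 3, 4}, leaving only 5.
Row 4, column 2: row 4 has {1, 3, 4, 5} and column 2 has {1}, leaving only 2.
So row 4 reads: 3 2 4 5 1.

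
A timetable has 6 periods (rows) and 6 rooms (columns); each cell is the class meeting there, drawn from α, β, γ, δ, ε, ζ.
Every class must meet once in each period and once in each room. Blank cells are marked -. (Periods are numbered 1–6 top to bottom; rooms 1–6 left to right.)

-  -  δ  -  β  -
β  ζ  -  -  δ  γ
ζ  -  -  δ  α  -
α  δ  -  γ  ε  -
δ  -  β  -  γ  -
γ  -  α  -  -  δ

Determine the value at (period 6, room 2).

ε

Period 1, room 1: period 1 has {β, δ} and room 1 has {α, β, γ, δ, ζ}, leaving only ε.
Period 2, room 3: period 2 has {β, γ, δ, ζ} and room 3 has {α, β, δ}, leaving only ε.
Period 2, room 4: period 2 has {β, γ, δ, ε, ζ} and room 4 has {γ, δ}, leaving only α.
Period 1, room 4: period 1 has {β, δ, ε} and room 4 has {α, γ, δ}, leaving only ζ.
Period 1, room 6: period 1 has {β, δ, ε, ζ} and room 6 has {γ, δ}, leaving only α.
Period 1, room 2: period 1 has {α, β, δ, ε, ζ} and room 2 has {δ, ζ}, leaving only γ.
Period 3, room 3: period 3 has {α, δ, ζ} and room 3 has {α, β, δ, ε}, leaving only γ.
Period 4, room 3: period 4 has {α, γ, δ, ε} and room 3 has {α, β, γ, δ, ε}, leaving only ζ.
Period 4, room 6: period 4 has {α, γ, δ, ε, ζ} and room 6 has {α, γ, δ}, leaving only β.
Period 3, room 6: period 3 has {α, γ, δ, ζ} and room 6 has {α, β, γ, δ}, leaving only ε.
Period 3, room 2: period 3 has {α, γ, δ, ε, ζ} and room 2 has {γ, δ, ζ}, leaving only β.
Period 6 already has {α, γ, δ} and room 2 already has {β, γ, δ, ζ}, so period 6, room 2 must be ε.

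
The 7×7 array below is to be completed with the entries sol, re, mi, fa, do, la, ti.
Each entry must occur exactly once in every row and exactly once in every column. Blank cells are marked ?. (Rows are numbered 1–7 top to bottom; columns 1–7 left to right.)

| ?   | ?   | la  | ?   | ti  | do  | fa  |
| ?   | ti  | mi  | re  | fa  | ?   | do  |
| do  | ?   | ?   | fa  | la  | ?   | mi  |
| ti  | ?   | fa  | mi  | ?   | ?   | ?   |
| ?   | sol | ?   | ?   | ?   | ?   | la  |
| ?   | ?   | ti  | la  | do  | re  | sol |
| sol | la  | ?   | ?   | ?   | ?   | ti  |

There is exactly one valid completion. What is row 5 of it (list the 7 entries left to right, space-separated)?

Row 1, column 4: row 1 has {fa, do, la, ti} and column 4 has {re, mi, fa, la}, leaving only sol.
Row 2, column 1: row 2 has {re, mi, fa, do, ti} and column 1 has {sol, do, ti}, leaving only la.
Row 2, column 6: row 2 has {re, mi, fa, do, la, ti} and column 6 has {re, do}, leaving only sol.
Row 3, column 2: row 3 has {mi, fa, do, la} and column 2 has {sol, la, ti}, leaving only re.
Row 1, column 2: row 1 has {sol, fa, do, la, ti} and column 2 has {sol, re, la, ti}, leaving only mi.
Row 1, column 1: row 1 has {sol, mi, fa, do, la, ti} and column 1 has {sol, do, la, ti}, leaving only re.
Row 3, column 3: row 3 has {re, mi, fa, do, la} and column 3 has {mi, fa, la, ti}, leaving only sol.
Row 3, column 6: row 3 has {sol, re, mi, fa, do, la} and column 6 has {sol, re, do}, leaving only ti.
Row 4, column 2: row 4 has {mi, fa, ti} and column 2 has {sol, re, mi, la, ti}, leaving only do.
Row 4, column 6: row 4 has {mi, fa, do, ti} and column 6 has {sol, re, do, ti}, leaving only la.
Row 4, column 7: row 4 has {mi, fa, do, la, ti} and column 7 has {sol, mi, fa, do, la, ti}, leaving only re.
Row 4, column 5: row 4 has {re, mi, fa, do, la, ti} and column 5 has {fa, do, la, ti}, leaving only sol.
Row 6, column 2: row 6 has {sol, re, do, la, ti} and column 2 has {sol, re, mi, do, la, ti}, leaving only fa.
Row 6, column 1: row 6 has {sol, re, fa, do, la, ti} and column 1 has {sol, re, do, la, ti}, leaving only mi.
Row 5, column 1: row 5 has {sol, la} and column 1 has {sol, re, mi, do, la, ti}, leaving only fa.
Row 5, column 6: row 5 has {sol, fa, la} and column 6 has {sol, re, do, la, ti}, leaving only mi.
Row 5, column 5: row 5 has {sol, mi, fa, la} and column 5 has {sol, fa, do, la, ti}, leaving only re.
Row 5, column 3: row 5 has {sol, re, mi, fa, la} and column 3 has {sol, mi, fa, la, ti}, leaving only do.
Row 5, column 4: row 5 has {sol, re, mi, fa, do, la} and column 4 has {sol, re, mi, fa, la}, leaving only ti.
So row 5 reads: fa sol do ti re mi la.

fa sol do ti re mi la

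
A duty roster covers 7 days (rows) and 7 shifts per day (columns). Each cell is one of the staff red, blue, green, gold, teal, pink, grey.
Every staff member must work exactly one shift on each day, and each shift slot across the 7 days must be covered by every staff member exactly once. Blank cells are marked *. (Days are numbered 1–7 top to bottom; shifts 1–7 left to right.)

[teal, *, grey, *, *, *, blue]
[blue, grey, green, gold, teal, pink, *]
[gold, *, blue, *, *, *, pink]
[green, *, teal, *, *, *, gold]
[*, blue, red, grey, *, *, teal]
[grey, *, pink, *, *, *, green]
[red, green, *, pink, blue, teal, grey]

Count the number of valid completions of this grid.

9

Day 1, shift 2: eliminating its day and shift leaves {red, gold, pink}.
Day 1, shift 4: eliminating its day and shift leaves {red, green}.
Day 1, shift 5: eliminating its day and shift leaves {red, green, gold, pink}.
Day 1, shift 6: eliminating its day and shift leaves {red, green, gold}.
Day 2, shift 7: eliminating its day and shift leaves {red}.
Day 3, shift 2: eliminating its day and shift leaves {red, teal}.
Day 3, shift 4: eliminating its day and shift leaves {red, green, teal}.
Day 3, shift 5: eliminating its day and shift leaves {red, green, grey}.
Day 3, shift 6: eliminating its day and shift leaves {red, green, grey}.
Day 4, shift 2: eliminating its day and shift leaves {red, pink}.
Day 4, shift 4: eliminating its day and shift leaves {red, blue}.
Day 4, shift 5: eliminating its day and shift leaves {red, pink, grey}.
Day 4, shift 6: eliminating its day and shift leaves {red, blue, grey}.
Day 5, shift 1: eliminating its day and shift leaves {pink}.
Day 5, shift 5: eliminating its day and shift leaves {green, gold, pink}.
Day 5, shift 6: eliminating its day and shift leaves {green, gold}.
Day 6, shift 2: eliminating its day and shift leaves {red, gold, teal}.
Day 6, shift 4: eliminating its day and shift leaves {red, blue, teal}.
Day 6, shift 5: eliminating its day and shift leaves {red, gold}.
Day 6, shift 6: eliminating its day and shift leaves {red, blue, gold}.
Day 7, shift 3: eliminating its day and shift leaves {gold}.
Enumerating the assignments across these blanks that avoid any day or shift repeat gives 9 completions.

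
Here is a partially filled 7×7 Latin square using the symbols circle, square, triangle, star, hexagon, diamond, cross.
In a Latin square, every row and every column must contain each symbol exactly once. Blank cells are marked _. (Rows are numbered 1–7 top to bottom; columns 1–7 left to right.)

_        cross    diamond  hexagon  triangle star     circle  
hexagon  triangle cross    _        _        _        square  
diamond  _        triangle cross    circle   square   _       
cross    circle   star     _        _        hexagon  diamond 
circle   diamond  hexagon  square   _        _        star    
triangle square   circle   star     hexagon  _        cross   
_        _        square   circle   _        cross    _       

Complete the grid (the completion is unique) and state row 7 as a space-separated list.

Row 7, column 1: row 7 has {circle, square, cross} and column 1 has {circle, triangle, hexagon, diamond, cross}, leaving only star.
Row 7, column 2: row 7 has {circle, square, star, cross} and column 2 has {circle, square, triangle, diamond, cross}, leaving only hexagon.
Row 7, column 5: row 7 has {circle, square, star, hexagon, cross} and column 5 has {circle, triangle, hexagon}, leaving only diamond.
Row 7, column 7: row 7 has {circle, square, star, hexagon, diamond, cross} and column 7 has {circle, square, star, diamond, cross}, leaving only triangle.
So row 7 reads: star hexagon square circle diamond cross triangle.

star hexagon square circle diamond cross triangle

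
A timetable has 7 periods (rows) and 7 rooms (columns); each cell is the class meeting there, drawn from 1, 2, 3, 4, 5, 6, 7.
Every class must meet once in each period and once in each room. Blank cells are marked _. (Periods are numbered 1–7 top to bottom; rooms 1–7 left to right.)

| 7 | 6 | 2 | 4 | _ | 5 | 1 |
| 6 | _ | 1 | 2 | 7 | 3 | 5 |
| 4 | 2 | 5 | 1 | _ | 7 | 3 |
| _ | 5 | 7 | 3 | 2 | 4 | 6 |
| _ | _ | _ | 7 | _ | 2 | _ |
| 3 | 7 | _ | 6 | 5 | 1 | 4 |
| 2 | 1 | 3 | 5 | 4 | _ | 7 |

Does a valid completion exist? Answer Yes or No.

No

Period 5, room 7: period 5 together with room 7 already contain {1, 2, 3, 4, 5, 6, 7} — every symbol — so nothing can go there. The grid has no valid completion.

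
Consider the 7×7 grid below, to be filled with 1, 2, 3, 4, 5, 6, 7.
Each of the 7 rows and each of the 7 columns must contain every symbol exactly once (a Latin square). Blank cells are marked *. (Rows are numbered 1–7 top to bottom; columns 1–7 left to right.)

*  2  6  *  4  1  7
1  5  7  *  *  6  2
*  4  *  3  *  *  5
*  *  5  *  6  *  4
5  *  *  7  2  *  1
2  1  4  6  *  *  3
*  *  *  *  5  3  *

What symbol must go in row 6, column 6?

5

Row 1, column 1: row 1 has {1, 2, 4, 6, 7} and column 1 has {1, 2, 5}, leaving only 3.
Row 1, column 4: row 1 has {1, 2, 3, 4, 6, 7} and column 4 has {3, 6, 7}, leaving only 5.
Row 2, column 4: row 2 has {1, 2, 5, 6, 7} and column 4 has {3, 5, 6, 7}, leaving only 4.
Row 2, column 5: row 2 has {1, 2, 4, 5, 6, 7} and column 5 has {2, 4, 5, 6}, leaving only 3.
Row 4, column 1: row 4 has {4, 5, 6} and column 1 has {1, 2, 3, 5}, leaving only 7.
Row 3, column 1: row 3 has {3, 4, 5} and column 1 has {1, 2, 3, 5, 7}, leaving only 6.
Row 4, column 2: row 4 has {4, 5, 6, 7} and column 2 has {1, 2, 4, 5}, leaving only 3.
Row 4, column 6: row 4 has {3, 4, 5, 6, 7} and column 6 has {1, 3, 6}, leaving only 2.
Row 3, column 6: row 3 has {3, 4, 5, 6} and column 6 has {1, 2, 3, 6}, leaving only 7.
Row 6 already has {1, 2, 3, 4, 6} and column 6 already has {1, 2, 3, 6, 7}, so row 6, column 6 must be 5.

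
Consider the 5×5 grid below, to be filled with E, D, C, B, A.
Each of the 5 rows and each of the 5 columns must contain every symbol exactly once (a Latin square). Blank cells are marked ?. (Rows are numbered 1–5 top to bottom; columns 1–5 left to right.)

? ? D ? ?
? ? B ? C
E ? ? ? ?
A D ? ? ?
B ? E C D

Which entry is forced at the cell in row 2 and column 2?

E

Row 1, column 1: row 1 has {D} and column 1 has {E, B, A}, leaving only C.
Row 2, column 1: row 2 has {C, B} and column 1 has {E, C, B, A}, leaving only D.
Row 4, column 3: row 4 has {D, A} and column 3 has {E, D, B}, leaving only C.
Row 3, column 3: row 3 has {E} and column 3 has {E, D, C, B}, leaving only A.
Row 3, column 5: row 3 has {E, A} and column 5 has {D, C}, leaving only B.
Row 3, column 2: row 3 has {E, B, A} and column 2 has {D}, leaving only C.
Row 3, column 4: row 3 has {E, C, B, A} and column 4 has {C}, leaving only D.
Row 4, column 5: row 4 has {D, C, A} and column 5 has {D, C, B}, leaving only E.
Row 1, column 5: row 1 has {D, C} and column 5 has {E, D, C, B}, leaving only A.
Row 4, column 4: row 4 has {E, D, C, A} and column 4 has {D, C}, leaving only B.
Row 1, column 4: row 1 has {D, C, A} and column 4 has {D, C, B}, leaving only E.
Row 1, column 2: row 1 has {E, D, C, A} and column 2 has {D, C}, leaving only B.
Row 2, column 4: row 2 has {D, C, B} and column 4 has {E, D, C, B}, leaving only A.
Row 2 already has {D, C, B, A} and column 2 already has {D, C, B}, so row 2, column 2 must be E.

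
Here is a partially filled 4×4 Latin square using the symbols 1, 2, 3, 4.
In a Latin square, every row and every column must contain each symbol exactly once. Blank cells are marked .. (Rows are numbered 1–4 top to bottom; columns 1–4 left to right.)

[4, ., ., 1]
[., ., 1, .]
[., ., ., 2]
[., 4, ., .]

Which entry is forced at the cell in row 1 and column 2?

2

Row 4, column 4: row 4 has {4} and column 4 has {1, 2}, leaving only 3.
Row 2, column 4: row 2 has {1} and column 4 has {1, 2, 3}, leaving only 4.
Row 4, column 3: row 4 has {3, 4} and column 3 has {1}, leaving only 2.
Row 1, column 3: row 1 has {1, 4} and column 3 has {1, 2}, leaving only 3.
Row 1 already has {1, 3, 4} and column 2 already has {4}, so row 1, column 2 must be 2.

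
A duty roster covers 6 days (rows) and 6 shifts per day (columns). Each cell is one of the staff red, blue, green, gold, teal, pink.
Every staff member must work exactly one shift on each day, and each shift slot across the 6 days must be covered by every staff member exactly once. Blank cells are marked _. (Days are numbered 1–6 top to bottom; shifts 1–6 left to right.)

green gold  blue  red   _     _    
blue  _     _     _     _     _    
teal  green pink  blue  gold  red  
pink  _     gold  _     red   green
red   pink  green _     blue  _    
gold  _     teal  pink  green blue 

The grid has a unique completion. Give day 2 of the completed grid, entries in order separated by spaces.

blue teal red green pink gold

Day 2, shift 3: day 2 has {blue} and shift 3 has {blue, green, gold, teal, pink}, leaving only red.
Day 2, shift 2: day 2 has {red, blue} and shift 2 has {green, gold, pink}, leaving only teal.
Day 2, shift 5: day 2 has {red, blue, teal} and shift 5 has {red, blue, green, gold}, leaving only pink.
Day 2, shift 6: day 2 has {red, blue, teal, pink} and shift 6 has {red, blue, green}, leaving only gold.
Day 2, shift 4: day 2 has {red, blue, gold, teal, pink} and shift 4 has {red, blue, pink}, leaving only green.
So day 2 reads: blue teal red green pink gold.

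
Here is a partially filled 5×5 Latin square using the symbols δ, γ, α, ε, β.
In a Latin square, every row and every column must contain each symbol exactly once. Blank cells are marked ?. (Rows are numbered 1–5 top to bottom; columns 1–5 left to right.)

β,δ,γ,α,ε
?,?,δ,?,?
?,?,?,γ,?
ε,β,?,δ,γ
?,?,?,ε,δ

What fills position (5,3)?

β

Row 2, column 4: row 2 has {δ} and column 4 has {δ, γ, α, ε}, leaving only β.
Row 2, column 5: row 2 has {δ, β} and column 5 has {δ, γ, ε}, leaving only α.
Row 2, column 1: row 2 has {δ, α, β} and column 1 has {ε, β}, leaving only γ.
Row 2, column 2: row 2 has {δ, γ, α, β} and column 2 has {δ, β}, leaving only ε.
Row 3, column 2: row 3 has {γ} and column 2 has {δ, ε, β}, leaving only α.
Row 3, column 1: row 3 has {γ, α} and column 1 has {γ, ε, β}, leaving only δ.
Row 3, column 5: row 3 has {δ, γ, α} and column 5 has {δ, γ, α, ε}, leaving only β.
Row 3, column 3: row 3 has {δ, γ, α, β} and column 3 has {δ, γ}, leaving only ε.
Row 4, column 3: row 4 has {δ, γ, ε, β} and column 3 has {δ, γ, ε}, leaving only α.
Row 5 already has {δ, ε} and column 3 already has {δ, γ, α, ε}, so row 5, column 3 must be β.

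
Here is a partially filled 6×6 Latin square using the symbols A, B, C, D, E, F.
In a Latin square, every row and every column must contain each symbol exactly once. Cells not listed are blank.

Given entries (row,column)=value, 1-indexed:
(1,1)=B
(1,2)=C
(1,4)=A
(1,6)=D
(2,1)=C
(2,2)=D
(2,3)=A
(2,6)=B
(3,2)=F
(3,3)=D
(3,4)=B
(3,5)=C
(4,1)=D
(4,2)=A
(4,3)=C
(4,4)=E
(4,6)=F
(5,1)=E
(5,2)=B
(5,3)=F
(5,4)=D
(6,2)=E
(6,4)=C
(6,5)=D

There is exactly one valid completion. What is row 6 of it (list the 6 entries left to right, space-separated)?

Row 6, column 3: row 6 has {C, D, E} and column 3 has {A, C, D, F}, leaving only B.
Row 6, column 6: row 6 has {B, C, D, E} and column 6 has {B, D, F}, leaving only A.
Row 6, column 1: row 6 has {A, B, C, D, E} and column 1 has {B, C, D, E}, leaving only F.
So row 6 reads: F E B C D A.

F E B C D A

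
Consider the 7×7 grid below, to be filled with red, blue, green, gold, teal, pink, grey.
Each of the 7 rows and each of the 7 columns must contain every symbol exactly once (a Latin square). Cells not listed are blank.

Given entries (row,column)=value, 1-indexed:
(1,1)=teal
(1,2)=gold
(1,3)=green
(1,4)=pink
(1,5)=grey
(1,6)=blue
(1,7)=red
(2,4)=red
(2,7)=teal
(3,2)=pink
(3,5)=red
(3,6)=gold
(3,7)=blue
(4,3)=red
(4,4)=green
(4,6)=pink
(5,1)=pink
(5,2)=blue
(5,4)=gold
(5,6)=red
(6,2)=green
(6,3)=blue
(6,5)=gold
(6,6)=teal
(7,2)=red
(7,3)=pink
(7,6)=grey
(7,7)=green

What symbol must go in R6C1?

red

Row 2, column 2: row 2 has {red, teal} and column 2 has {red, blue, green, gold, pink}, leaving only grey.
Row 2, column 3: row 2 has {red, teal, grey} and column 3 has {red, blue, green, pink}, leaving only gold.
Row 2, column 6: row 2 has {red, gold, teal, grey} and column 6 has {red, blue, gold, teal, pink, grey}, leaving only green.
Row 2, column 1: row 2 has {red, green, gold, teal, grey} and column 1 has {teal, pink}, leaving only blue.
Row 2, column 5: row 2 has {red, blue, green, gold, teal, grey} and column 5 has {red, gold, grey}, leaving only pink.
Row 4, column 2: row 4 has {red, green, pink} and column 2 has {red, blue, green, gold, pink, grey}, leaving only teal.
Row 4, column 5: row 4 has {red, green, teal, pink} and column 5 has {red, gold, pink, grey}, leaving only blue.
Row 5, column 7: row 5 has {red, blue, gold, pink} and column 7 has {red, blue, green, teal}, leaving only grey.
Row 4, column 7: row 4 has {red, blue, green, teal, pink} and column 7 has {red, blue, green, teal, grey}, leaving only gold.
Row 4, column 1: row 4 has {red, blue, green, gold, teal, pink} and column 1 has {blue, teal, pink}, leaving only grey.
Row 6 already has {blue, green, gold, teal} and column 1 already has {blue, teal, pink, grey}, so row 6, column 1 must be red.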